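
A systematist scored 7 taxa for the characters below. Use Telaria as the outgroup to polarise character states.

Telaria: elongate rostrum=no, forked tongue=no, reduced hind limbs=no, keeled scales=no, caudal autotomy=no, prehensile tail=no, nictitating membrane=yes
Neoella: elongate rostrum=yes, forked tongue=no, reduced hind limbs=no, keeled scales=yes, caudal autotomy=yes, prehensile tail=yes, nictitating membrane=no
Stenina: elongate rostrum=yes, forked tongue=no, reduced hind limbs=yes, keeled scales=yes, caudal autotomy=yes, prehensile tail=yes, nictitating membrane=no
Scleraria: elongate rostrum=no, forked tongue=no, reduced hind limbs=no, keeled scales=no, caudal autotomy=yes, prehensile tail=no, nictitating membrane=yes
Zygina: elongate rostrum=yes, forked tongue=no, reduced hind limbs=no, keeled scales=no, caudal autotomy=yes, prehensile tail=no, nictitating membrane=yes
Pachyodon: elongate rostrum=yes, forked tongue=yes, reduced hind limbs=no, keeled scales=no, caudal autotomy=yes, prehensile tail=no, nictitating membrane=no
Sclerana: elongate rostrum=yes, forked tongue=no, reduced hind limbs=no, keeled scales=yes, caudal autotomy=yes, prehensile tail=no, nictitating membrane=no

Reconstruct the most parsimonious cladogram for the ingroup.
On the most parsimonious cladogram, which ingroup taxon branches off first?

Character polarity is set by the outgroup: the derived state is whichever differs from the outgroup's state, so for nictitating membrane the derived state is 'no', and for the remaining characters it is 'yes'.
elongate rostrum: derived state 'yes' in Neoella, Pachyodon, Sclerana, Stenina, and Zygina only — synapomorphy for {Neoella, Pachyodon, Sclerana, Stenina, Zygina}.
forked tongue (derived state 'yes') is unique to Pachyodon (autapomorphy; uninformative for grouping).
reduced hind limbs (derived state 'yes') is unique to Stenina (autapomorphy; uninformative for grouping).
Only Neoella, Sclerana, and Stenina show the derived state 'yes' for keeled scales, supporting them as a clade.
All ingroup taxa share the derived state 'yes' for caudal autotomy; it defines the ingroup but does not resolve relationships within it.
prehensile tail (derived state 'yes') is shared by Neoella and Stenina — a synapomorphy uniting that clade.
Only Neoella, Pachyodon, Sclerana, and Stenina show the derived state 'no' for nictitating membrane, supporting them as a clade.
Most parsimonious ingroup topology: (((((Neoella,Stenina),Sclerana),Pachyodon),Zygina),Scleraria).
Scleraria is sister to the clade containing all other ingroup taxa, so it is the earliest-diverging (most basal) ingroup lineage.

Scleraria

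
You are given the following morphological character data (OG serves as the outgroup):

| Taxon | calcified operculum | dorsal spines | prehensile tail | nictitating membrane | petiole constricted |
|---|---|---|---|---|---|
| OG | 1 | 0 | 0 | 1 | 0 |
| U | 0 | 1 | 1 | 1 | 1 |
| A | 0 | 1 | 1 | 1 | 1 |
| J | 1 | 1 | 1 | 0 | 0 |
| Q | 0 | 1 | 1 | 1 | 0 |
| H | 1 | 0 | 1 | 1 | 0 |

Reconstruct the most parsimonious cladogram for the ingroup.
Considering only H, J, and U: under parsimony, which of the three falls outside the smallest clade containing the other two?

H

Character polarity is set by the outgroup: the derived state is whichever differs from the outgroup's state, so for calcified operculum, nictitating membrane the derived state is '0', and for the remaining characters it is '1'.
calcified operculum: derived state '0' in A, Q, and U only — synapomorphy for {A, Q, U}.
dorsal spines (derived state '1') is shared by A, J, Q, and U — a synapomorphy uniting that clade.
All ingroup taxa share the derived state '1' for prehensile tail; it defines the ingroup but does not resolve relationships within it.
nictitating membrane (derived state '0') is unique to J (autapomorphy; uninformative for grouping).
Only A and U show the derived state '1' for petiole constricted, supporting them as a clade.
Most parsimonious ingroup topology: ((((U,A),Q),J),H).
J and U share a more recent common ancestor with each other than either does with H, so H is the least closely related of the three.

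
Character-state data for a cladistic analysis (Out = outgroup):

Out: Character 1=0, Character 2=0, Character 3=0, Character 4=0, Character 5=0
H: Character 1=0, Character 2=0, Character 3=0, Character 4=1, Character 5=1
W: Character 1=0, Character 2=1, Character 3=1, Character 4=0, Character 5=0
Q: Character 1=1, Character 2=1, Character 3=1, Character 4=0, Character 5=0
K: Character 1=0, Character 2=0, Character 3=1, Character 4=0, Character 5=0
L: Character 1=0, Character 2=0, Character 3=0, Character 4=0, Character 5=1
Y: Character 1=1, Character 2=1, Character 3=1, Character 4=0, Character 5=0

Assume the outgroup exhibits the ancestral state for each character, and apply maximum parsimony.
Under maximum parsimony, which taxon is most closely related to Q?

Y

The outgroup has state '0' for every character, so '1' is the derived state throughout.
Character 1 (derived state '1') is shared by Q and Y — a synapomorphy uniting that clade.
Character 2 (derived state '1') is shared by Q, W, and Y — a synapomorphy uniting that clade.
Character 3 (derived state '1') is shared by K, Q, W, and Y — a synapomorphy uniting that clade.
Character 4: derived state '1' in H only — an autapomorphy, so it tells us nothing about relationships among taxa.
Character 5 (derived state '1') is shared by H and L — a synapomorphy uniting that clade.
Most parsimonious ingroup topology: ((H,L),((W,(Q,Y)),K)).
Q and Y form a cherry on this tree, so they are sister taxa.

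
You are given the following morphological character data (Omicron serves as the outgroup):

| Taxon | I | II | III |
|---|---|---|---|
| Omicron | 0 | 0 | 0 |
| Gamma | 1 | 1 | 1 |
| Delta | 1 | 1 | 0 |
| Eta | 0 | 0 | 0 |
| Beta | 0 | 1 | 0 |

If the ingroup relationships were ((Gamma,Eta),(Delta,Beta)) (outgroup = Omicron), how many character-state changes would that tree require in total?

Map each character onto ((Gamma,Eta),(Delta,Beta)) (rooted by Omicron) and count the minimum state changes it requires (Fitch parsimony):
I: 2; II: 2; III: 1.
Total tree length = 5.

5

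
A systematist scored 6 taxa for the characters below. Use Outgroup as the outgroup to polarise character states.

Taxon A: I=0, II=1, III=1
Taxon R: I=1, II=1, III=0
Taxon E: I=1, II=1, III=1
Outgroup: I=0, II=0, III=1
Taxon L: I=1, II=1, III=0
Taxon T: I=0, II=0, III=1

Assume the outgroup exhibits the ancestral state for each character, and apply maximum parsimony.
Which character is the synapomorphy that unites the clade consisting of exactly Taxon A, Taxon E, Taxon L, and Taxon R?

II

Character polarity is set by the outgroup: the derived state is whichever differs from the outgroup's state, so for III the derived state is '0', and for the remaining characters it is '1'.
I (derived state '1') is shared by Taxon E, Taxon L, and Taxon R — a synapomorphy uniting that clade.
II: derived state '1' in Taxon A, Taxon E, Taxon L, and Taxon R only — synapomorphy for {Taxon A, Taxon E, Taxon L, Taxon R}.
Only Taxon L and Taxon R show the derived state '0' for III, supporting them as a clade.
Most parsimonious ingroup topology: (((Taxon E,(Taxon R,Taxon L)),Taxon A),Taxon T).
The clade {Taxon A, Taxon E, Taxon L, Taxon R} is supported by II: its derived state '1' occurs in exactly those taxa and in no other taxon (including the outgroup).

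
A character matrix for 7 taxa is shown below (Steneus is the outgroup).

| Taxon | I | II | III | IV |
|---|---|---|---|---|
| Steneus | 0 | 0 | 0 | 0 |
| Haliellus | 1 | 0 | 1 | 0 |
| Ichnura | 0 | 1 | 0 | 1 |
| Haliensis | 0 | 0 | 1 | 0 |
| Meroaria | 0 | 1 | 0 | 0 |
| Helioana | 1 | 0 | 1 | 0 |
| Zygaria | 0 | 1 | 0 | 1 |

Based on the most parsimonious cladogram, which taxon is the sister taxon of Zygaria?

Ichnura

The outgroup has state '0' for every character, so '1' is the derived state throughout.
I: derived state '1' in Haliellus and Helioana only — synapomorphy for {Haliellus, Helioana}.
II: derived state '1' in Ichnura, Meroaria, and Zygaria only — synapomorphy for {Ichnura, Meroaria, Zygaria}.
III: derived state '1' in Haliellus, Haliensis, and Helioana only — synapomorphy for {Haliellus, Haliensis, Helioana}.
Only Ichnura and Zygaria show the derived state '1' for IV, supporting them as a clade.
Most parsimonious ingroup topology: (((Haliellus,Helioana),Haliensis),((Ichnura,Zygaria),Meroaria)).
Zygaria and Ichnura form a cherry on this tree, so they are sister taxa.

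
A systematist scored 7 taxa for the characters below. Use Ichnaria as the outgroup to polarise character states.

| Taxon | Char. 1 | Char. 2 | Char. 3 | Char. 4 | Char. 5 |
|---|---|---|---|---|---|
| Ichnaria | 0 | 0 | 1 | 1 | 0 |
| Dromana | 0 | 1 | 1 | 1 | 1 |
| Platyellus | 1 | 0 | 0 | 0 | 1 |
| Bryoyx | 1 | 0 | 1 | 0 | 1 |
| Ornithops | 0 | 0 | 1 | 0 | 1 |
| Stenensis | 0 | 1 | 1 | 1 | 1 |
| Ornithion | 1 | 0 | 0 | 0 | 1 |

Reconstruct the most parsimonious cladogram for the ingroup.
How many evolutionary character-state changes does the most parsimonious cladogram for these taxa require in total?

Character polarity is set by the outgroup: the derived state is whichever differs from the outgroup's state, so for Char. 3, Char. 4 the derived state is '0', and for the remaining characters it is '1'.
Char. 1: derived state '1' in Bryoyx, Ornithion, and Platyellus only — synapomorphy for {Bryoyx, Ornithion, Platyellus}.
Only Dromana and Stenensis show the derived state '1' for Char. 2, supporting them as a clade.
Only Ornithion and Platyellus show the derived state '0' for Char. 3, supporting them as a clade.
Only Bryoyx, Ornithion, Ornithops, and Platyellus show the derived state '0' for Char. 4, supporting them as a clade.
All ingroup taxa share the derived state '1' for Char. 5; it defines the ingroup but does not resolve relationships within it.
Most parsimonious ingroup topology: ((Dromana,Stenensis),(((Platyellus,Ornithion),Bryoyx),Ornithops)).
Changes per character on this tree: Char. 1: 1; Char. 2: 1; Char. 3: 1; Char. 4: 1; Char. 5: 1.
Total = 5.

5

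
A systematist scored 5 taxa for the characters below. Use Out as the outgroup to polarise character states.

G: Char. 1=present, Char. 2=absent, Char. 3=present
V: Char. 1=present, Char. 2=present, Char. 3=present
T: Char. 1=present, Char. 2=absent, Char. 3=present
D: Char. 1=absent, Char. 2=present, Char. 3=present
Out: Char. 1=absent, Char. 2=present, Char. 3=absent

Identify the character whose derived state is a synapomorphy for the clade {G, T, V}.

Char. 1

Character polarity is set by the outgroup: the derived state is whichever differs from the outgroup's state, so for Char. 2 the derived state is 'absent', and for the remaining characters it is 'present'.
Char. 1 (derived state 'present') is shared by G, T, and V — a synapomorphy uniting that clade.
Char. 2 (derived state 'absent') is shared by G and T — a synapomorphy uniting that clade.
Char. 3 (derived state 'present') is shared by all ingroup taxa — unites the whole ingroup.
Most parsimonious ingroup topology: (D,((G,T),V)).
The clade {G, T, V} is supported by Char. 1: its derived state 'present' occurs in exactly those taxa and in no other taxon (including the outgroup).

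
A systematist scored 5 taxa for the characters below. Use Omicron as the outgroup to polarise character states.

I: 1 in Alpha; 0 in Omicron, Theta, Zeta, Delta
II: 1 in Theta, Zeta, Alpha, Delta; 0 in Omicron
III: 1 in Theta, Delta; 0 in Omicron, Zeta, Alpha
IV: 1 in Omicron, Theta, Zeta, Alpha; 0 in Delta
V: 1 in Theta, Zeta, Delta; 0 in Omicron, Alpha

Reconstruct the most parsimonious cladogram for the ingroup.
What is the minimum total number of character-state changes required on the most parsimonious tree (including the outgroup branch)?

5

Character polarity is set by the outgroup: the derived state is whichever differs from the outgroup's state, so for IV the derived state is '0', and for the remaining characters it is '1'.
I: derived state '1' in Alpha only — an autapomorphy, so it tells us nothing about relationships among taxa.
All ingroup taxa share the derived state '1' for II; it defines the ingroup but does not resolve relationships within it.
Only Delta and Theta show the derived state '1' for III, supporting them as a clade.
IV (derived state '0') is unique to Delta (autapomorphy; uninformative for grouping).
V (derived state '1') is shared by Delta, Theta, and Zeta — a synapomorphy uniting that clade.
Most parsimonious ingroup topology: (((Theta,Delta),Zeta),Alpha).
Changes per character on this tree: I: 1; II: 1; III: 1; IV: 1; V: 1.
Total = 5.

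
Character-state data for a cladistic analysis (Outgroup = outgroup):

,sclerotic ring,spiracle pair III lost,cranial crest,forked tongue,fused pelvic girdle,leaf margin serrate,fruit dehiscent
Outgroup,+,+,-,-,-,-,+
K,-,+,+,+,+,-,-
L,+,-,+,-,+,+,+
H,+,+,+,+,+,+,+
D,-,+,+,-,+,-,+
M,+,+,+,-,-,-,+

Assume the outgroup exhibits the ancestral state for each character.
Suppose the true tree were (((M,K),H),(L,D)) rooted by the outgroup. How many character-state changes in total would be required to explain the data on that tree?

Map each character onto (((M,K),H),(L,D)) (rooted by Outgroup) and count the minimum state changes it requires (Fitch parsimony):
sclerotic ring: 2; spiracle pair III lost: 1; cranial crest: 1; forked tongue: 2; fused pelvic girdle: 2; leaf margin serrate: 2; fruit dehiscent: 1.
Total tree length = 11.

11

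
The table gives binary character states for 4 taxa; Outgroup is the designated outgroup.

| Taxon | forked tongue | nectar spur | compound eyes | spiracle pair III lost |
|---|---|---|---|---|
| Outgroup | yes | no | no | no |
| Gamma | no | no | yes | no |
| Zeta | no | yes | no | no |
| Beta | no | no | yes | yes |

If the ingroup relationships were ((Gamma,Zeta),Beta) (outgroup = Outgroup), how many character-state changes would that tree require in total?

5

Map each character onto ((Gamma,Zeta),Beta) (rooted by Outgroup) and count the minimum state changes it requires (Fitch parsimony):
forked tongue: 1; nectar spur: 1; compound eyes: 2; spiracle pair III lost: 1.
Total tree length = 5.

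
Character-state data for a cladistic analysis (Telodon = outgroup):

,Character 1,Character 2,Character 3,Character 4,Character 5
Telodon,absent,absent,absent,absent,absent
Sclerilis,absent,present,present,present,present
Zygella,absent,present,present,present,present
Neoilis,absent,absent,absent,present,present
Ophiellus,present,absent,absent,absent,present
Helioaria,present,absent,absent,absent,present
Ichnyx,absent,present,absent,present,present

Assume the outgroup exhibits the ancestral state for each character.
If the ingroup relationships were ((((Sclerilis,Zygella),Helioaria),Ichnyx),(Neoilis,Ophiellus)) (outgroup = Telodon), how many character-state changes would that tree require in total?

9

Map each character onto ((((Sclerilis,Zygella),Helioaria),Ichnyx),(Neoilis,Ophiellus)) (rooted by Telodon) and count the minimum state changes it requires (Fitch parsimony):
Character 1: 2; Character 2: 2; Character 3: 1; Character 4: 3; Character 5: 1.
Total tree length = 9.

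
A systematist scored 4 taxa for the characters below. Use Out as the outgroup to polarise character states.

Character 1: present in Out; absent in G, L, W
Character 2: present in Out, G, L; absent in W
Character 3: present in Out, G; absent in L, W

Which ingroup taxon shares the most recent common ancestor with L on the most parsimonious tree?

W

The outgroup has state 'present' for every character, so 'absent' is the derived state throughout.
All ingroup taxa share the derived state 'absent' for Character 1; it defines the ingroup but does not resolve relationships within it.
Character 2 (derived state 'absent') is unique to W (autapomorphy; uninformative for grouping).
Character 3 (derived state 'absent') is shared by L and W — a synapomorphy uniting that clade.
Most parsimonious ingroup topology: (G,(L,W)).
L and W form a cherry on this tree, so they are sister taxa.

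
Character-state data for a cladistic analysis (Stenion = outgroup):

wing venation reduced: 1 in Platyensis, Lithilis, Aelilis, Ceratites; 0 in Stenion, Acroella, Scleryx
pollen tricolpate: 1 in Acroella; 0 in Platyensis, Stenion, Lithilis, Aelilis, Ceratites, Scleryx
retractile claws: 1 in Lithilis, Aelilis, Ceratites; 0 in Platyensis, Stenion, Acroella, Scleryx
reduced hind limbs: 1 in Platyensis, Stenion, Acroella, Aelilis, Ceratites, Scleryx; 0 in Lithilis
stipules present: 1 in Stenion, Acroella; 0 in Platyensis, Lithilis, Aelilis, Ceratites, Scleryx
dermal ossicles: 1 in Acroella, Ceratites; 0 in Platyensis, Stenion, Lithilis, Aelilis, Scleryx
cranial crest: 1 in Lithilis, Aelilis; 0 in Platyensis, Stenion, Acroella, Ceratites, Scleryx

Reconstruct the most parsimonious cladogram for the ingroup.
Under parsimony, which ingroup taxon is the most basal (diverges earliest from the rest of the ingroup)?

Character polarity is set by the outgroup: the derived state is whichever differs from the outgroup's state, so for reduced hind limbs, stipules present the derived state is '0', and for the remaining characters it is '1'.
Only Aelilis, Ceratites, Lithilis, and Platyensis show the derived state '1' for wing venation reduced, supporting them as a clade.
pollen tricolpate: derived state '1' in Acroella only — an autapomorphy, so it tells us nothing about relationships among taxa.
retractile claws (derived state '1') is shared by Aelilis, Ceratites, and Lithilis — a synapomorphy uniting that clade.
reduced hind limbs (derived state '0') is unique to Lithilis (autapomorphy; uninformative for grouping).
Only Aelilis, Ceratites, Lithilis, Platyensis, and Scleryx show the derived state '0' for stipules present, supporting them as a clade.
dermal ossicles groups Acroella and Ceratites, which is incompatible with the clades supported by the remaining characters; treating it as convergent (homoplasy) costs fewer steps than any alternative tree.
cranial crest: derived state '1' in Aelilis and Lithilis only — synapomorphy for {Aelilis, Lithilis}.
Most parsimonious ingroup topology: ((Scleryx,(Platyensis,(Ceratites,(Lithilis,Aelilis)))),Acroella).
Acroella is sister to the clade containing all other ingroup taxa, so it is the earliest-diverging (most basal) ingroup lineage.

Acroella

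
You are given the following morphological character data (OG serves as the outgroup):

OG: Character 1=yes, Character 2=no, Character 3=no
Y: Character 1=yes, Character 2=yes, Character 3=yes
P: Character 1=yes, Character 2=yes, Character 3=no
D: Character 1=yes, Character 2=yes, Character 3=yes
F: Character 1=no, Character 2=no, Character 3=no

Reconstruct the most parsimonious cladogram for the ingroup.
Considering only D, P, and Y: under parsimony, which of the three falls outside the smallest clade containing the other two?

Character polarity is set by the outgroup: the derived state is whichever differs from the outgroup's state, so for Character 1 the derived state is 'no', and for the remaining characters it is 'yes'.
Character 1: derived state 'no' in F only — an autapomorphy, so it tells us nothing about relationships among taxa.
Character 2 (derived state 'yes') is shared by D, P, and Y — a synapomorphy uniting that clade.
Character 3 (derived state 'yes') is shared by D and Y — a synapomorphy uniting that clade.
Most parsimonious ingroup topology: (((Y,D),P),F).
Y and D share a more recent common ancestor with each other than either does with P, so P is the least closely related of the three.

P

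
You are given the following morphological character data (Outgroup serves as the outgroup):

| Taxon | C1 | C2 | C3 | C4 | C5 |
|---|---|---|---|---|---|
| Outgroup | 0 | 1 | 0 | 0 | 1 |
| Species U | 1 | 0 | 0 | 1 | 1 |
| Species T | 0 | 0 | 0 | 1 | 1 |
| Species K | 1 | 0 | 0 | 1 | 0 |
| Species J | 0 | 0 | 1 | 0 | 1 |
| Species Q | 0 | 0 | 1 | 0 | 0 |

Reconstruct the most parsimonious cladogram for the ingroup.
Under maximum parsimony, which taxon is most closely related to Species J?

Character polarity is set by the outgroup: the derived state is whichever differs from the outgroup's state, so for C2, C5 the derived state is '0', and for the remaining characters it is '1'.
C1: derived state '1' in Species K and Species U only — synapomorphy for {Species K, Species U}.
C2 (derived state '0') is shared by all ingroup taxa — unites the whole ingroup.
Only Species J and Species Q show the derived state '1' for C3, supporting them as a clade.
C4: derived state '1' in Species K, Species T, and Species U only — synapomorphy for {Species K, Species T, Species U}.
C5 groups Species K and Species Q, which is incompatible with the clades supported by the remaining characters; treating it as convergent (homoplasy) costs fewer steps than any alternative tree.
Most parsimonious ingroup topology: (((Species U,Species K),Species T),(Species J,Species Q)).
Species J and Species Q form a cherry on this tree, so they are sister taxa.

Species Q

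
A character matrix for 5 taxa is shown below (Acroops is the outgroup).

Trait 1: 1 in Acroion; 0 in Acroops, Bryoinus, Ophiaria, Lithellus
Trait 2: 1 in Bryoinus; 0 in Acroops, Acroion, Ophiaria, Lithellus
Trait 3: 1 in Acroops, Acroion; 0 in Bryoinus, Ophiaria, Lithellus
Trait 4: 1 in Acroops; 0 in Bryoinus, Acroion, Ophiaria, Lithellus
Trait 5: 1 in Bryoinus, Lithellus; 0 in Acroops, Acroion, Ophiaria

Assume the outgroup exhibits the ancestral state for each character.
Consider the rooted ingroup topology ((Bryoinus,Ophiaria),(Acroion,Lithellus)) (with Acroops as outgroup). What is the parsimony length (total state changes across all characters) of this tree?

Map each character onto ((Bryoinus,Ophiaria),(Acroion,Lithellus)) (rooted by Acroops) and count the minimum state changes it requires (Fitch parsimony):
Trait 1: 1; Trait 2: 1; Trait 3: 2; Trait 4: 1; Trait 5: 2.
Total tree length = 7.

7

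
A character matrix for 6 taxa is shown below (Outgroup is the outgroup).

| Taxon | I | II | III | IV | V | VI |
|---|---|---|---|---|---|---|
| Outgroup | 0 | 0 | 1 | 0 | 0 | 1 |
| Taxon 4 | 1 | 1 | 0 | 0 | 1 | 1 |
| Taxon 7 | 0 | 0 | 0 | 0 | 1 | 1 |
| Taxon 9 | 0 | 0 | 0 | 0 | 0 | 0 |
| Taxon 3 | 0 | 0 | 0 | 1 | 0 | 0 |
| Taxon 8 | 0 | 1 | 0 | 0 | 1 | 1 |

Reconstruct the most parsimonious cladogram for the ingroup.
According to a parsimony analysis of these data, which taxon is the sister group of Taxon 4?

Taxon 8

Character polarity is set by the outgroup: the derived state is whichever differs from the outgroup's state, so for III, VI the derived state is '0', and for the remaining characters it is '1'.
I: derived state '1' in Taxon 4 only — an autapomorphy, so it tells us nothing about relationships among taxa.
Only Taxon 4 and Taxon 8 show the derived state '1' for II, supporting them as a clade.
III (derived state '0') is shared by all ingroup taxa — unites the whole ingroup.
IV: derived state '1' in Taxon 3 only — an autapomorphy, so it tells us nothing about relationships among taxa.
Only Taxon 4, Taxon 7, and Taxon 8 show the derived state '1' for V, supporting them as a clade.
VI: derived state '0' in Taxon 3 and Taxon 9 only — synapomorphy for {Taxon 3, Taxon 9}.
Most parsimonious ingroup topology: (((Taxon 4,Taxon 8),Taxon 7),(Taxon 9,Taxon 3)).
Taxon 4 and Taxon 8 form a cherry on this tree, so they are sister taxa.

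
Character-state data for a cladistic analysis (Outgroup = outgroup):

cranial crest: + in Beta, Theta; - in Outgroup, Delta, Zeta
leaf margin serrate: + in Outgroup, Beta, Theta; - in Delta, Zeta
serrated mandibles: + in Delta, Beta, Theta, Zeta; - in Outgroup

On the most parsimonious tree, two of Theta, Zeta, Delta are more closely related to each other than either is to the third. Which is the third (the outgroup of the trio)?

Character polarity is set by the outgroup: the derived state is whichever differs from the outgroup's state, so for leaf margin serrate the derived state is '-', and for the remaining characters it is '+'.
cranial crest: derived state '+' in Beta and Theta only — synapomorphy for {Beta, Theta}.
Only Delta and Zeta show the derived state '-' for leaf margin serrate, supporting them as a clade.
All ingroup taxa share the derived state '+' for serrated mandibles; it defines the ingroup but does not resolve relationships within it.
Most parsimonious ingroup topology: ((Delta,Zeta),(Beta,Theta)).
Delta and Zeta share a more recent common ancestor with each other than either does with Theta, so Theta is the least closely related of the three.

Theta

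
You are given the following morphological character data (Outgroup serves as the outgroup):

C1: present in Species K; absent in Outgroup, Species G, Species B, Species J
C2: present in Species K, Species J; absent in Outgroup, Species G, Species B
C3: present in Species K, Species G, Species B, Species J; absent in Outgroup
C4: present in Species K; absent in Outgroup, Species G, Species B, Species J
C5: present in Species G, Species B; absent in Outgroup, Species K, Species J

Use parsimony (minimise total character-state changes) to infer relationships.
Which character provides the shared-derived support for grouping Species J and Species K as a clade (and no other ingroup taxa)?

The outgroup has state 'absent' for every character, so 'present' is the derived state throughout.
C1: derived state 'present' in Species K only — an autapomorphy, so it tells us nothing about relationships among taxa.
C2 (derived state 'present') is shared by Species J and Species K — a synapomorphy uniting that clade.
C3 (derived state 'present') is shared by all ingroup taxa — unites the whole ingroup.
C4: derived state 'present' in Species K only — an autapomorphy, so it tells us nothing about relationships among taxa.
C5 (derived state 'present') is shared by Species B and Species G — a synapomorphy uniting that clade.
Most parsimonious ingroup topology: ((Species J,Species K),(Species G,Species B)).
The clade {Species J, Species K} is supported by C2: its derived state 'present' occurs in exactly those taxa and in no other taxon (including the outgroup).

C2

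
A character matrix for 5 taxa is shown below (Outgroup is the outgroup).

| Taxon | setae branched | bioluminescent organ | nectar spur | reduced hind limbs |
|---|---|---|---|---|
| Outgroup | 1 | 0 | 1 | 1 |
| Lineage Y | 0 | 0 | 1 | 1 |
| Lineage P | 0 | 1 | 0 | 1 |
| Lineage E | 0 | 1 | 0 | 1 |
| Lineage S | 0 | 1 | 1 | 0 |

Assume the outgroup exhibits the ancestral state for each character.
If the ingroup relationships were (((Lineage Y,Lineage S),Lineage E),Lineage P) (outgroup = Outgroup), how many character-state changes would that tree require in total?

Map each character onto (((Lineage Y,Lineage S),Lineage E),Lineage P) (rooted by Outgroup) and count the minimum state changes it requires (Fitch parsimony):
setae branched: 1; bioluminescent organ: 2; nectar spur: 2; reduced hind limbs: 1.
Total tree length = 6.

6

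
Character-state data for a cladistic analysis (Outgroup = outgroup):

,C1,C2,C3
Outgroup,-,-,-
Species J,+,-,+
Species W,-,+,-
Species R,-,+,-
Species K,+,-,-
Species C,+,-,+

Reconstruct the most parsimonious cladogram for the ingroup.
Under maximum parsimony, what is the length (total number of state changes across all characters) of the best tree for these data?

3

The outgroup has state '-' for every character, so '+' is the derived state throughout.
Only Species C, Species J, and Species K show the derived state '+' for C1, supporting them as a clade.
Only Species R and Species W show the derived state '+' for C2, supporting them as a clade.
C3: derived state '+' in Species C and Species J only — synapomorphy for {Species C, Species J}.
Most parsimonious ingroup topology: (((Species J,Species C),Species K),(Species W,Species R)).
Changes per character on this tree: C1: 1; C2: 1; C3: 1.
Total = 3.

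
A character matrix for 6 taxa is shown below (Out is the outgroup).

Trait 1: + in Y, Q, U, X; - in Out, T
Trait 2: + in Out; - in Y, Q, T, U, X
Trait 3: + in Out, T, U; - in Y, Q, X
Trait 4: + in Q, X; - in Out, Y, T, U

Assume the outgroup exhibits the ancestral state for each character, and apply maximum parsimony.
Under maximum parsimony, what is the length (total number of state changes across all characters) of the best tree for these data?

Character polarity is set by the outgroup: the derived state is whichever differs from the outgroup's state, so for Trait 2, Trait 3 the derived state is '-', and for the remaining characters it is '+'.
Only Q, U, X, and Y show the derived state '+' for Trait 1, supporting them as a clade.
Trait 2 (derived state '-') is shared by all ingroup taxa — unites the whole ingroup.
Trait 3: derived state '-' in Q, X, and Y only — synapomorphy for {Q, X, Y}.
Trait 4: derived state '+' in Q and X only — synapomorphy for {Q, X}.
Most parsimonious ingroup topology: (((Y,(Q,X)),U),T).
Changes per character on this tree: Trait 1: 1; Trait 2: 1; Trait 3: 1; Trait 4: 1.
Total = 4.

4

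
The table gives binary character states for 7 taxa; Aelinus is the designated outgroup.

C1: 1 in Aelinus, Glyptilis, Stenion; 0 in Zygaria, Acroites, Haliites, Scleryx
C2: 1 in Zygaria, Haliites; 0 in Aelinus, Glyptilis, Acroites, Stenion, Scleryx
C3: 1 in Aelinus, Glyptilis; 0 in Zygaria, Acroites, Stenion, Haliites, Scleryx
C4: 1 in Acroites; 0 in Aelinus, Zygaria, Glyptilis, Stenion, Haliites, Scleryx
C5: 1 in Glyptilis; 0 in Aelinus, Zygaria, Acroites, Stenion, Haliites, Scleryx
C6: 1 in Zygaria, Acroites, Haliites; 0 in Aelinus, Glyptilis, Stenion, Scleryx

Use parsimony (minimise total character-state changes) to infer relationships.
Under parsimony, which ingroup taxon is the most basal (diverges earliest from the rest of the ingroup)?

Glyptilis

Character polarity is set by the outgroup: the derived state is whichever differs from the outgroup's state, so for C1, C3 the derived state is '0', and for the remaining characters it is '1'.
Only Acroites, Haliites, Scleryx, and Zygaria show the derived state '0' for C1, supporting them as a clade.
Only Haliites and Zygaria show the derived state '1' for C2, supporting them as a clade.
C3: derived state '0' in Acroites, Haliites, Scleryx, Stenion, and Zygaria only — synapomorphy for {Acroites, Haliites, Scleryx, Stenion, Zygaria}.
C4: derived state '1' in Acroites only — an autapomorphy, so it tells us nothing about relationships among taxa.
C5: derived state '1' in Glyptilis only — an autapomorphy, so it tells us nothing about relationships among taxa.
Only Acroites, Haliites, and Zygaria show the derived state '1' for C6, supporting them as a clade.
Most parsimonious ingroup topology: (((((Zygaria,Haliites),Acroites),Scleryx),Stenion),Glyptilis).
Glyptilis is sister to the clade containing all other ingroup taxa, so it is the earliest-diverging (most basal) ingroup lineage.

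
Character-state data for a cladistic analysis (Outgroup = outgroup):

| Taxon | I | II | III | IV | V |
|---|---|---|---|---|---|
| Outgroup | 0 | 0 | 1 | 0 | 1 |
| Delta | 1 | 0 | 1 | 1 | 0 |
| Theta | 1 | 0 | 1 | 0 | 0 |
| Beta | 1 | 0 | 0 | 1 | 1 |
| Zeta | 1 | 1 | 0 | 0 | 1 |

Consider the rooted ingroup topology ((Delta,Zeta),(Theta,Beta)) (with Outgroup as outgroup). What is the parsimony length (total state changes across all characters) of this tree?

8

Map each character onto ((Delta,Zeta),(Theta,Beta)) (rooted by Outgroup) and count the minimum state changes it requires (Fitch parsimony):
I: 1; II: 1; III: 2; IV: 2; V: 2.
Total tree length = 8.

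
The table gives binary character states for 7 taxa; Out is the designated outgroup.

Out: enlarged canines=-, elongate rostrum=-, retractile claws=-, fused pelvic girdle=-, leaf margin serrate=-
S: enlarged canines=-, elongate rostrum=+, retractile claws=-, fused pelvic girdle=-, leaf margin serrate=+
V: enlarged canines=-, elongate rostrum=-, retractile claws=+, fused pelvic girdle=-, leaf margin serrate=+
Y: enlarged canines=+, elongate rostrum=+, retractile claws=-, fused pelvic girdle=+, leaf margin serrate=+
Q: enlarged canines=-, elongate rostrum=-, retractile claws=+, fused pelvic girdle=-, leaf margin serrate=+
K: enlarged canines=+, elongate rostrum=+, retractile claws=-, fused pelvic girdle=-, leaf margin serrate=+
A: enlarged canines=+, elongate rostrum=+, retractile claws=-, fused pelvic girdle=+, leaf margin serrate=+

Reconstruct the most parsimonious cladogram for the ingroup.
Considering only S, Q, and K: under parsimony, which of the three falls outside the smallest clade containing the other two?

The outgroup has state '-' for every character, so '+' is the derived state throughout.
Only A, K, and Y show the derived state '+' for enlarged canines, supporting them as a clade.
Only A, K, S, and Y show the derived state '+' for elongate rostrum, supporting them as a clade.
Only Q and V show the derived state '+' for retractile claws, supporting them as a clade.
fused pelvic girdle: derived state '+' in A and Y only — synapomorphy for {A, Y}.
All ingroup taxa share the derived state '+' for leaf margin serrate; it defines the ingroup but does not resolve relationships within it.
Most parsimonious ingroup topology: ((S,((Y,A),K)),(V,Q)).
S and K share a more recent common ancestor with each other than either does with Q, so Q is the least closely related of the three.

Q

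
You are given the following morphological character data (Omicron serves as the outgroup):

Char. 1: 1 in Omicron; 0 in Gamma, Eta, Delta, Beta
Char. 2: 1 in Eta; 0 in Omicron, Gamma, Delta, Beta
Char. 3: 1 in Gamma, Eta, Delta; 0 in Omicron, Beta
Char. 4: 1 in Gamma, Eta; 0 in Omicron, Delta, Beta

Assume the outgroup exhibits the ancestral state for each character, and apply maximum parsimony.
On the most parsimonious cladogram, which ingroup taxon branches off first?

Beta

Character polarity is set by the outgroup: the derived state is whichever differs from the outgroup's state, so for Char. 1 the derived state is '0', and for the remaining characters it is '1'.
Char. 1 (derived state '0') is shared by all ingroup taxa — unites the whole ingroup.
Char. 2: derived state '1' in Eta only — an autapomorphy, so it tells us nothing about relationships among taxa.
Char. 3 (derived state '1') is shared by Delta, Eta, and Gamma — a synapomorphy uniting that clade.
Char. 4 (derived state '1') is shared by Eta and Gamma — a synapomorphy uniting that clade.
Most parsimonious ingroup topology: (((Gamma,Eta),Delta),Beta).
Beta is sister to the clade containing all other ingroup taxa, so it is the earliest-diverging (most basal) ingroup lineage.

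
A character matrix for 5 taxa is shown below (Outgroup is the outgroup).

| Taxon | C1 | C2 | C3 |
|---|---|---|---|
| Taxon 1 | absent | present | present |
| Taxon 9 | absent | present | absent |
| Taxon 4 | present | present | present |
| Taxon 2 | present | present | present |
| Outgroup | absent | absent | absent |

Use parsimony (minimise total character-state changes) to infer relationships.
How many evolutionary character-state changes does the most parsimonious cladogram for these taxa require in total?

The outgroup has state 'absent' for every character, so 'present' is the derived state throughout.
C1 (derived state 'present') is shared by Taxon 2 and Taxon 4 — a synapomorphy uniting that clade.
All ingroup taxa share the derived state 'present' for C2; it defines the ingroup but does not resolve relationships within it.
C3 (derived state 'present') is shared by Taxon 1, Taxon 2, and Taxon 4 — a synapomorphy uniting that clade.
Most parsimonious ingroup topology: (((Taxon 2,Taxon 4),Taxon 1),Taxon 9).
Changes per character on this tree: C1: 1; C2: 1; C3: 1.
Total = 3.

3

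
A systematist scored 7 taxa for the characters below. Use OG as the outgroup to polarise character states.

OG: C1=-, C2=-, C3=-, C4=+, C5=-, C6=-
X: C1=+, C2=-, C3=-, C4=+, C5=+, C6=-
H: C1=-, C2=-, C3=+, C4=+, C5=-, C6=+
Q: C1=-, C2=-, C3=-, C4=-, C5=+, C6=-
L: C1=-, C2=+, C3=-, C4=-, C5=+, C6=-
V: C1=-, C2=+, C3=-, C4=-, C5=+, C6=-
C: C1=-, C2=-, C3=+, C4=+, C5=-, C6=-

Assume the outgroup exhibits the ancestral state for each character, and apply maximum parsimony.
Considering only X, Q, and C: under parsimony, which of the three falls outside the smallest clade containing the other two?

Character polarity is set by the outgroup: the derived state is whichever differs from the outgroup's state, so for C4 the derived state is '-', and for the remaining characters it is '+'.
C1: derived state '+' in X only — an autapomorphy, so it tells us nothing about relationships among taxa.
C2: derived state '+' in L and V only — synapomorphy for {L, V}.
C3: derived state '+' in C and H only — synapomorphy for {C, H}.
C4 (derived state '-') is shared by L, Q, and V — a synapomorphy uniting that clade.
C5: derived state '+' in L, Q, V, and X only — synapomorphy for {L, Q, V, X}.
C6: derived state '+' in H only — an autapomorphy, so it tells us nothing about relationships among taxa.
Most parsimonious ingroup topology: ((X,(Q,(L,V))),(H,C)).
Q and X share a more recent common ancestor with each other than either does with C, so C is the least closely related of the three.

C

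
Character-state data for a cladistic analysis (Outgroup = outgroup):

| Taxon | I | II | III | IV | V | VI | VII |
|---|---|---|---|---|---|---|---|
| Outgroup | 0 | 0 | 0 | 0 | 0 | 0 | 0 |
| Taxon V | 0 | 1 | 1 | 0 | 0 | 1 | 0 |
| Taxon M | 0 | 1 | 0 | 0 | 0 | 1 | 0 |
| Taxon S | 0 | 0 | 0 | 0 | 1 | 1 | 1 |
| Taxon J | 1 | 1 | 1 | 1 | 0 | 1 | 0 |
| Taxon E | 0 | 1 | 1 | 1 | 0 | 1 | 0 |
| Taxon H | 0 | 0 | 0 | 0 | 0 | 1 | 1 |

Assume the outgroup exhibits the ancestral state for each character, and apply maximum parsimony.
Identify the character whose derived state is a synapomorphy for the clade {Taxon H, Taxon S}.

The outgroup has state '0' for every character, so '1' is the derived state throughout.
I: derived state '1' in Taxon J only — an autapomorphy, so it tells us nothing about relationships among taxa.
Only Taxon E, Taxon J, Taxon M, and Taxon V show the derived state '1' for II, supporting them as a clade.
Only Taxon E, Taxon J, and Taxon V show the derived state '1' for III, supporting them as a clade.
Only Taxon E and Taxon J show the derived state '1' for IV, supporting them as a clade.
V: derived state '1' in Taxon S only — an autapomorphy, so it tells us nothing about relationships among taxa.
All ingroup taxa share the derived state '1' for VI; it defines the ingroup but does not resolve relationships within it.
VII (derived state '1') is shared by Taxon H and Taxon S — a synapomorphy uniting that clade.
Most parsimonious ingroup topology: (((Taxon V,(Taxon J,Taxon E)),Taxon M),(Taxon S,Taxon H)).
The clade {Taxon H, Taxon S} is supported by VII: its derived state '1' occurs in exactly those taxa and in no other taxon (including the outgroup).

VII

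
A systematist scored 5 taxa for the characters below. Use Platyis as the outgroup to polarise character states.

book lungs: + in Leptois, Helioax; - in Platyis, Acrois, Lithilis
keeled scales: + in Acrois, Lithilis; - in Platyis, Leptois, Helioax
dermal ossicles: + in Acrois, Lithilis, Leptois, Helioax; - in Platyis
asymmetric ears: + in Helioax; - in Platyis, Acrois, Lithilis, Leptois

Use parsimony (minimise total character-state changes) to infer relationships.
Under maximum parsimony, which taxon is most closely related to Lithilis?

The outgroup has state '-' for every character, so '+' is the derived state throughout.
book lungs: derived state '+' in Helioax and Leptois only — synapomorphy for {Helioax, Leptois}.
keeled scales (derived state '+') is shared by Acrois and Lithilis — a synapomorphy uniting that clade.
All ingroup taxa share the derived state '+' for dermal ossicles; it defines the ingroup but does not resolve relationships within it.
asymmetric ears: derived state '+' in Helioax only — an autapomorphy, so it tells us nothing about relationships among taxa.
Most parsimonious ingroup topology: ((Acrois,Lithilis),(Leptois,Helioax)).
Lithilis and Acrois form a cherry on this tree, so they are sister taxa.

Acrois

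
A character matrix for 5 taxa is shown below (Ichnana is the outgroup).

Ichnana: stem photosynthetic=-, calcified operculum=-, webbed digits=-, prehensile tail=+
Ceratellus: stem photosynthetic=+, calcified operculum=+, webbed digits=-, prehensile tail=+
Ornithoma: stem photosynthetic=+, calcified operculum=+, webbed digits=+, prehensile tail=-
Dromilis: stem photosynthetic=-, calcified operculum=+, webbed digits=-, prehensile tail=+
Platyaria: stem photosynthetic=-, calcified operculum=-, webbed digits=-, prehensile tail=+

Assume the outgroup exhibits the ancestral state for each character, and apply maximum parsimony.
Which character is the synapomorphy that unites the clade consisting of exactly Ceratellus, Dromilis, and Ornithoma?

calcified operculum

Character polarity is set by the outgroup: the derived state is whichever differs from the outgroup's state, so for prehensile tail the derived state is '-', and for the remaining characters it is '+'.
stem photosynthetic (derived state '+') is shared by Ceratellus and Ornithoma — a synapomorphy uniting that clade.
calcified operculum: derived state '+' in Ceratellus, Dromilis, and Ornithoma only — synapomorphy for {Ceratellus, Dromilis, Ornithoma}.
webbed digits (derived state '+') is unique to Ornithoma (autapomorphy; uninformative for grouping).
prehensile tail: derived state '-' in Ornithoma only — an autapomorphy, so it tells us nothing about relationships among taxa.
Most parsimonious ingroup topology: (((Ceratellus,Ornithoma),Dromilis),Platyaria).
The clade {Ceratellus, Dromilis, Ornithoma} is supported by calcified operculum: its derived state '+' occurs in exactly those taxa and in no other taxon (including the outgroup).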